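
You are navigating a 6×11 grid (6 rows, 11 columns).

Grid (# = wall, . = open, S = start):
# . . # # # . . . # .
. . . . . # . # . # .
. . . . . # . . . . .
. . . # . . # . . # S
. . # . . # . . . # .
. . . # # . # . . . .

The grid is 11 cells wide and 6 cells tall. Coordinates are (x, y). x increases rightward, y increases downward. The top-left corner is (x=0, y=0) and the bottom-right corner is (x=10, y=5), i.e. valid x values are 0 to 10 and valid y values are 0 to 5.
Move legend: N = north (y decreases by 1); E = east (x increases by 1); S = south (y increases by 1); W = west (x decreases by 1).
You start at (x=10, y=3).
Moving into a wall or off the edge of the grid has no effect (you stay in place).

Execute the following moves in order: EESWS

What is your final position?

Answer: Final position: (x=10, y=5)

Derivation:
Start: (x=10, y=3)
  E (east): blocked, stay at (x=10, y=3)
  E (east): blocked, stay at (x=10, y=3)
  S (south): (x=10, y=3) -> (x=10, y=4)
  W (west): blocked, stay at (x=10, y=4)
  S (south): (x=10, y=4) -> (x=10, y=5)
Final: (x=10, y=5)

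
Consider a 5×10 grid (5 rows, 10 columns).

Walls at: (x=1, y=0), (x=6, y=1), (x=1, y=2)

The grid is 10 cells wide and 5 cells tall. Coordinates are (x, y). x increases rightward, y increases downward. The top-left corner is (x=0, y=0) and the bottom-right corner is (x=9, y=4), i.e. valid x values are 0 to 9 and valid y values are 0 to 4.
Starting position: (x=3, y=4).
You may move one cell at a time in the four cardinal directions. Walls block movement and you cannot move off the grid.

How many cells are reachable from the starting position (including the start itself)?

BFS flood-fill from (x=3, y=4):
  Distance 0: (x=3, y=4)
  Distance 1: (x=3, y=3), (x=2, y=4), (x=4, y=4)
  Distance 2: (x=3, y=2), (x=2, y=3), (x=4, y=3), (x=1, y=4), (x=5, y=4)
  Distance 3: (x=3, y=1), (x=2, y=2), (x=4, y=2), (x=1, y=3), (x=5, y=3), (x=0, y=4), (x=6, y=4)
  Distance 4: (x=3, y=0), (x=2, y=1), (x=4, y=1), (x=5, y=2), (x=0, y=3), (x=6, y=3), (x=7, y=4)
  Distance 5: (x=2, y=0), (x=4, y=0), (x=1, y=1), (x=5, y=1), (x=0, y=2), (x=6, y=2), (x=7, y=3), (x=8, y=4)
  Distance 6: (x=5, y=0), (x=0, y=1), (x=7, y=2), (x=8, y=3), (x=9, y=4)
  Distance 7: (x=0, y=0), (x=6, y=0), (x=7, y=1), (x=8, y=2), (x=9, y=3)
  Distance 8: (x=7, y=0), (x=8, y=1), (x=9, y=2)
  Distance 9: (x=8, y=0), (x=9, y=1)
  Distance 10: (x=9, y=0)
Total reachable: 47 (grid has 47 open cells total)

Answer: Reachable cells: 47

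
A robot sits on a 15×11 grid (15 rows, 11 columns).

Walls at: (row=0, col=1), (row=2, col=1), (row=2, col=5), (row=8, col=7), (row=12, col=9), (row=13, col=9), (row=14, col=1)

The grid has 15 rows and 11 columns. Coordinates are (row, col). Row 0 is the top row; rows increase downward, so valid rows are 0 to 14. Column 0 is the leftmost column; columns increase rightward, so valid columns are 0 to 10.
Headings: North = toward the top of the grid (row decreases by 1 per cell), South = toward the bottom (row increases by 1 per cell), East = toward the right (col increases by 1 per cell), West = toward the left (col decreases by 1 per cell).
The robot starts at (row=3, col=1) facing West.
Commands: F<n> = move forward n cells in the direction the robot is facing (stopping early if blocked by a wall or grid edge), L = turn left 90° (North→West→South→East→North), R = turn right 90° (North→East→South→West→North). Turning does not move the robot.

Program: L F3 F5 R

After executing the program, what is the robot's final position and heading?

Answer: Final position: (row=11, col=1), facing West

Derivation:
Start: (row=3, col=1), facing West
  L: turn left, now facing South
  F3: move forward 3, now at (row=6, col=1)
  F5: move forward 5, now at (row=11, col=1)
  R: turn right, now facing West
Final: (row=11, col=1), facing West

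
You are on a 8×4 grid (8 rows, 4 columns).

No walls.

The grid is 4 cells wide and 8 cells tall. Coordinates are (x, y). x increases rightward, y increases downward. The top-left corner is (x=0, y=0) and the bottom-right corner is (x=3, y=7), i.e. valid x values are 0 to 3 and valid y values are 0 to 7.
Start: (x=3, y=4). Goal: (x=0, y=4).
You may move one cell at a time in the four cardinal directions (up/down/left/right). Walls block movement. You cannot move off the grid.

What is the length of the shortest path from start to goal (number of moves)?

Answer: Shortest path length: 3

Derivation:
BFS from (x=3, y=4) until reaching (x=0, y=4):
  Distance 0: (x=3, y=4)
  Distance 1: (x=3, y=3), (x=2, y=4), (x=3, y=5)
  Distance 2: (x=3, y=2), (x=2, y=3), (x=1, y=4), (x=2, y=5), (x=3, y=6)
  Distance 3: (x=3, y=1), (x=2, y=2), (x=1, y=3), (x=0, y=4), (x=1, y=5), (x=2, y=6), (x=3, y=7)  <- goal reached here
One shortest path (3 moves): (x=3, y=4) -> (x=2, y=4) -> (x=1, y=4) -> (x=0, y=4)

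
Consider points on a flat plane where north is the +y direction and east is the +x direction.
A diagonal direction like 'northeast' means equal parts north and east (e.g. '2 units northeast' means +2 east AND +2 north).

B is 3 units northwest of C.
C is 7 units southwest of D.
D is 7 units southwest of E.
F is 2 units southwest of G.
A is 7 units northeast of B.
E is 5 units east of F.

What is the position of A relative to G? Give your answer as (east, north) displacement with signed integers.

Place G at the origin (east=0, north=0).
  F is 2 units southwest of G: delta (east=-2, north=-2); F at (east=-2, north=-2).
  E is 5 units east of F: delta (east=+5, north=+0); E at (east=3, north=-2).
  D is 7 units southwest of E: delta (east=-7, north=-7); D at (east=-4, north=-9).
  C is 7 units southwest of D: delta (east=-7, north=-7); C at (east=-11, north=-16).
  B is 3 units northwest of C: delta (east=-3, north=+3); B at (east=-14, north=-13).
  A is 7 units northeast of B: delta (east=+7, north=+7); A at (east=-7, north=-6).
Therefore A relative to G: (east=-7, north=-6).

Answer: A is at (east=-7, north=-6) relative to G.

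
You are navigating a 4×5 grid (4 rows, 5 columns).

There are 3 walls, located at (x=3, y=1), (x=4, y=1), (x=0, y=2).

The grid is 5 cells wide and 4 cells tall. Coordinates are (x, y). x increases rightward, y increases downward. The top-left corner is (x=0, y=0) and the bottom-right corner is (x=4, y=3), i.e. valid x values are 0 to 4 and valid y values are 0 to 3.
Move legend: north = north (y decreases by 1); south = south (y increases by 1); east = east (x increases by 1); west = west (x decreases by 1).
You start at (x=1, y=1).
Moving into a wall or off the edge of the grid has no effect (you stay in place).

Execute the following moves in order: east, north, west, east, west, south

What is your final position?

Answer: Final position: (x=1, y=1)

Derivation:
Start: (x=1, y=1)
  east (east): (x=1, y=1) -> (x=2, y=1)
  north (north): (x=2, y=1) -> (x=2, y=0)
  west (west): (x=2, y=0) -> (x=1, y=0)
  east (east): (x=1, y=0) -> (x=2, y=0)
  west (west): (x=2, y=0) -> (x=1, y=0)
  south (south): (x=1, y=0) -> (x=1, y=1)
Final: (x=1, y=1)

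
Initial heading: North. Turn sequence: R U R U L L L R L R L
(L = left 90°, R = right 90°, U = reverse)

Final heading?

Answer: Final heading: West

Derivation:
Start: North
  R (right (90° clockwise)) -> East
  U (U-turn (180°)) -> West
  R (right (90° clockwise)) -> North
  U (U-turn (180°)) -> South
  L (left (90° counter-clockwise)) -> East
  L (left (90° counter-clockwise)) -> North
  L (left (90° counter-clockwise)) -> West
  R (right (90° clockwise)) -> North
  L (left (90° counter-clockwise)) -> West
  R (right (90° clockwise)) -> North
  L (left (90° counter-clockwise)) -> West
Final: West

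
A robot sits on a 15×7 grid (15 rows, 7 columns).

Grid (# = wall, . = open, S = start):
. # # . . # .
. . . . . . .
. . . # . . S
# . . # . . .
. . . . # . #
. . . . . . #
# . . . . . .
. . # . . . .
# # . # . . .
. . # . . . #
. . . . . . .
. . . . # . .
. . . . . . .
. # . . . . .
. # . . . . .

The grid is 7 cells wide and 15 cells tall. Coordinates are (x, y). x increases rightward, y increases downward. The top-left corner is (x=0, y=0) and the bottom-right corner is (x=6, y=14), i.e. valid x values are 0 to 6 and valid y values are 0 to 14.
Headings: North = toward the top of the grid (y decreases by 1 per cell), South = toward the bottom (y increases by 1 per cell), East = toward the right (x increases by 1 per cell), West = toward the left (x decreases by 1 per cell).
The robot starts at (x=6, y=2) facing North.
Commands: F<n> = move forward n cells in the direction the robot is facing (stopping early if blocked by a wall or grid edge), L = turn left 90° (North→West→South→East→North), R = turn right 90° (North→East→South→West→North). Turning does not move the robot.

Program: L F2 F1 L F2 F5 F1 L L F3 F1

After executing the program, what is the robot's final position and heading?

Start: (x=6, y=2), facing North
  L: turn left, now facing West
  F2: move forward 2, now at (x=4, y=2)
  F1: move forward 0/1 (blocked), now at (x=4, y=2)
  L: turn left, now facing South
  F2: move forward 1/2 (blocked), now at (x=4, y=3)
  F5: move forward 0/5 (blocked), now at (x=4, y=3)
  F1: move forward 0/1 (blocked), now at (x=4, y=3)
  L: turn left, now facing East
  L: turn left, now facing North
  F3: move forward 3, now at (x=4, y=0)
  F1: move forward 0/1 (blocked), now at (x=4, y=0)
Final: (x=4, y=0), facing North

Answer: Final position: (x=4, y=0), facing North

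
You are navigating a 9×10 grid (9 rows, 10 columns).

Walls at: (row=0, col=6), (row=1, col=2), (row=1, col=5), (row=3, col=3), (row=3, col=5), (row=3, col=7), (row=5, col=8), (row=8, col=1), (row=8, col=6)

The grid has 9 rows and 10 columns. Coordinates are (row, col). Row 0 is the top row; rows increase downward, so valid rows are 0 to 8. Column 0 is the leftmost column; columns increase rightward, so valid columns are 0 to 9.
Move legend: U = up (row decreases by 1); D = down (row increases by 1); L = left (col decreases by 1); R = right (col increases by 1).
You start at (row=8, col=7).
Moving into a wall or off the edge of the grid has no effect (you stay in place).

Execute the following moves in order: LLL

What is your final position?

Answer: Final position: (row=8, col=7)

Derivation:
Start: (row=8, col=7)
  [×3]L (left): blocked, stay at (row=8, col=7)
Final: (row=8, col=7)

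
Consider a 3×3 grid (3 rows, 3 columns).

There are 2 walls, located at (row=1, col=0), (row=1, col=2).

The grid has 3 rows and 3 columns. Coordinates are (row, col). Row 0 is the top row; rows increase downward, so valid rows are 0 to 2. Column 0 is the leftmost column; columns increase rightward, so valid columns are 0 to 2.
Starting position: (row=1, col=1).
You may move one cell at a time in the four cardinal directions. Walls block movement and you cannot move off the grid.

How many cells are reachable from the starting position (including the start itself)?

Answer: Reachable cells: 7

Derivation:
BFS flood-fill from (row=1, col=1):
  Distance 0: (row=1, col=1)
  Distance 1: (row=0, col=1), (row=2, col=1)
  Distance 2: (row=0, col=0), (row=0, col=2), (row=2, col=0), (row=2, col=2)
Total reachable: 7 (grid has 7 open cells total)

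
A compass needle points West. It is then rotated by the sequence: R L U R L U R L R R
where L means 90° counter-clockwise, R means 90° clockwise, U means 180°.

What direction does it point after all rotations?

Start: West
  R (right (90° clockwise)) -> North
  L (left (90° counter-clockwise)) -> West
  U (U-turn (180°)) -> East
  R (right (90° clockwise)) -> South
  L (left (90° counter-clockwise)) -> East
  U (U-turn (180°)) -> West
  R (right (90° clockwise)) -> North
  L (left (90° counter-clockwise)) -> West
  R (right (90° clockwise)) -> North
  R (right (90° clockwise)) -> East
Final: East

Answer: Final heading: East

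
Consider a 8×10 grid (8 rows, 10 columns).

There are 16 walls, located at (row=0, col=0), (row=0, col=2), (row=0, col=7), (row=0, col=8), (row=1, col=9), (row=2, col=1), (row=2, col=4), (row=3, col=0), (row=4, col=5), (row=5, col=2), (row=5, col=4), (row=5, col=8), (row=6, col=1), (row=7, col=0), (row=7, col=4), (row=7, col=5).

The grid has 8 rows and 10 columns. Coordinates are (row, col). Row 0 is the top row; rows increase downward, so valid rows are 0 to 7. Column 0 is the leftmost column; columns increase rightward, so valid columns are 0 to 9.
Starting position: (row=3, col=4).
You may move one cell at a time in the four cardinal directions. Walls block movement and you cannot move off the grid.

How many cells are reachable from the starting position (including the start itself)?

Answer: Reachable cells: 63

Derivation:
BFS flood-fill from (row=3, col=4):
  Distance 0: (row=3, col=4)
  Distance 1: (row=3, col=3), (row=3, col=5), (row=4, col=4)
  Distance 2: (row=2, col=3), (row=2, col=5), (row=3, col=2), (row=3, col=6), (row=4, col=3)
  Distance 3: (row=1, col=3), (row=1, col=5), (row=2, col=2), (row=2, col=6), (row=3, col=1), (row=3, col=7), (row=4, col=2), (row=4, col=6), (row=5, col=3)
  Distance 4: (row=0, col=3), (row=0, col=5), (row=1, col=2), (row=1, col=4), (row=1, col=6), (row=2, col=7), (row=3, col=8), (row=4, col=1), (row=4, col=7), (row=5, col=6), (row=6, col=3)
  Distance 5: (row=0, col=4), (row=0, col=6), (row=1, col=1), (row=1, col=7), (row=2, col=8), (row=3, col=9), (row=4, col=0), (row=4, col=8), (row=5, col=1), (row=5, col=5), (row=5, col=7), (row=6, col=2), (row=6, col=4), (row=6, col=6), (row=7, col=3)
  Distance 6: (row=0, col=1), (row=1, col=0), (row=1, col=8), (row=2, col=9), (row=4, col=9), (row=5, col=0), (row=6, col=5), (row=6, col=7), (row=7, col=2), (row=7, col=6)
  Distance 7: (row=2, col=0), (row=5, col=9), (row=6, col=0), (row=6, col=8), (row=7, col=1), (row=7, col=7)
  Distance 8: (row=6, col=9), (row=7, col=8)
  Distance 9: (row=7, col=9)
Total reachable: 63 (grid has 64 open cells total)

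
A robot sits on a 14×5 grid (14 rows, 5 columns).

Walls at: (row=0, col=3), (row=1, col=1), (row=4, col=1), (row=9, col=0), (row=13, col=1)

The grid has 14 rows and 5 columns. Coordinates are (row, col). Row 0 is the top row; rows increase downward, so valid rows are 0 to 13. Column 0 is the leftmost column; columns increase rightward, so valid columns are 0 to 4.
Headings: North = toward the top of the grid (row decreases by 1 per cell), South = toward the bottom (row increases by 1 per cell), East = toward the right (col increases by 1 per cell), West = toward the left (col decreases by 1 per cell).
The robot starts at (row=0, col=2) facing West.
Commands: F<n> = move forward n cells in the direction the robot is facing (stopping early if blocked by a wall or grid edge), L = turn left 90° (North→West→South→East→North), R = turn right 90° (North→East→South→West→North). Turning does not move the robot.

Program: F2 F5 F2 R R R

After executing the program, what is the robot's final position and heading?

Start: (row=0, col=2), facing West
  F2: move forward 2, now at (row=0, col=0)
  F5: move forward 0/5 (blocked), now at (row=0, col=0)
  F2: move forward 0/2 (blocked), now at (row=0, col=0)
  R: turn right, now facing North
  R: turn right, now facing East
  R: turn right, now facing South
Final: (row=0, col=0), facing South

Answer: Final position: (row=0, col=0), facing South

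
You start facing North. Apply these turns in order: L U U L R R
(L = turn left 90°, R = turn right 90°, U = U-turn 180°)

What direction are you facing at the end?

Start: North
  L (left (90° counter-clockwise)) -> West
  U (U-turn (180°)) -> East
  U (U-turn (180°)) -> West
  L (left (90° counter-clockwise)) -> South
  R (right (90° clockwise)) -> West
  R (right (90° clockwise)) -> North
Final: North

Answer: Final heading: North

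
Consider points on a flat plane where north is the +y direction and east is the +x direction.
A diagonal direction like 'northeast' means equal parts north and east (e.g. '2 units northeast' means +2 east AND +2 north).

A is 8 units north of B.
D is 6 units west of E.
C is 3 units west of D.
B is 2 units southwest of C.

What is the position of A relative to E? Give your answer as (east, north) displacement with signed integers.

Answer: A is at (east=-11, north=6) relative to E.

Derivation:
Place E at the origin (east=0, north=0).
  D is 6 units west of E: delta (east=-6, north=+0); D at (east=-6, north=0).
  C is 3 units west of D: delta (east=-3, north=+0); C at (east=-9, north=0).
  B is 2 units southwest of C: delta (east=-2, north=-2); B at (east=-11, north=-2).
  A is 8 units north of B: delta (east=+0, north=+8); A at (east=-11, north=6).
Therefore A relative to E: (east=-11, north=6).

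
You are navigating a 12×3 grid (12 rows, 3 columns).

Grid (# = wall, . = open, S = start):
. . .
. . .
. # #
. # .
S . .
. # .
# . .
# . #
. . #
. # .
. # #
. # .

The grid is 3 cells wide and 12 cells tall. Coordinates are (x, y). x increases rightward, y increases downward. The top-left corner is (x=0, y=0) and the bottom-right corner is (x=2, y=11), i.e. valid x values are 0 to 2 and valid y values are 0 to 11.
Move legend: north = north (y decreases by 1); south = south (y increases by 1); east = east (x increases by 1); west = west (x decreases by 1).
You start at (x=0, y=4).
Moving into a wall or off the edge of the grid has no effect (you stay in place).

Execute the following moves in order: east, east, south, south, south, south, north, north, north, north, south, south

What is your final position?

Start: (x=0, y=4)
  east (east): (x=0, y=4) -> (x=1, y=4)
  east (east): (x=1, y=4) -> (x=2, y=4)
  south (south): (x=2, y=4) -> (x=2, y=5)
  south (south): (x=2, y=5) -> (x=2, y=6)
  south (south): blocked, stay at (x=2, y=6)
  south (south): blocked, stay at (x=2, y=6)
  north (north): (x=2, y=6) -> (x=2, y=5)
  north (north): (x=2, y=5) -> (x=2, y=4)
  north (north): (x=2, y=4) -> (x=2, y=3)
  north (north): blocked, stay at (x=2, y=3)
  south (south): (x=2, y=3) -> (x=2, y=4)
  south (south): (x=2, y=4) -> (x=2, y=5)
Final: (x=2, y=5)

Answer: Final position: (x=2, y=5)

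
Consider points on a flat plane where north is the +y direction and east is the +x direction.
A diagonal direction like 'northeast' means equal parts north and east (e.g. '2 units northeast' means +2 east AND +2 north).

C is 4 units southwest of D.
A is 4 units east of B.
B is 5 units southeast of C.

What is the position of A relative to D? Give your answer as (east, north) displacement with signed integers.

Place D at the origin (east=0, north=0).
  C is 4 units southwest of D: delta (east=-4, north=-4); C at (east=-4, north=-4).
  B is 5 units southeast of C: delta (east=+5, north=-5); B at (east=1, north=-9).
  A is 4 units east of B: delta (east=+4, north=+0); A at (east=5, north=-9).
Therefore A relative to D: (east=5, north=-9).

Answer: A is at (east=5, north=-9) relative to D.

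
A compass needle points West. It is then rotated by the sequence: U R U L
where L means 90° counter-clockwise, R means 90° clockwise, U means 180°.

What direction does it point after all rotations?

Start: West
  U (U-turn (180°)) -> East
  R (right (90° clockwise)) -> South
  U (U-turn (180°)) -> North
  L (left (90° counter-clockwise)) -> West
Final: West

Answer: Final heading: West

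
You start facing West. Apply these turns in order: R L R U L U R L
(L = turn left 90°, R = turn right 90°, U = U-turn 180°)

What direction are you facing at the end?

Answer: Final heading: West

Derivation:
Start: West
  R (right (90° clockwise)) -> North
  L (left (90° counter-clockwise)) -> West
  R (right (90° clockwise)) -> North
  U (U-turn (180°)) -> South
  L (left (90° counter-clockwise)) -> East
  U (U-turn (180°)) -> West
  R (right (90° clockwise)) -> North
  L (left (90° counter-clockwise)) -> West
Final: West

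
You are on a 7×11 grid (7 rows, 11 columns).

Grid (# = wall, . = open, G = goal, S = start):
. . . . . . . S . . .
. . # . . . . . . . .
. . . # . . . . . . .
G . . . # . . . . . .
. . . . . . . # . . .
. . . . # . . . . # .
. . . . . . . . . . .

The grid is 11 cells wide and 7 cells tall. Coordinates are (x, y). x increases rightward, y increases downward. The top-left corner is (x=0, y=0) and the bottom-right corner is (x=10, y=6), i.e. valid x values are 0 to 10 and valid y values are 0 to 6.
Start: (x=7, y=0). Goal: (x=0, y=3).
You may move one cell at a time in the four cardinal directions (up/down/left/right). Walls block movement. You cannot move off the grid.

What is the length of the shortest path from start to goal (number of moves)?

Answer: Shortest path length: 10

Derivation:
BFS from (x=7, y=0) until reaching (x=0, y=3):
  Distance 0: (x=7, y=0)
  Distance 1: (x=6, y=0), (x=8, y=0), (x=7, y=1)
  Distance 2: (x=5, y=0), (x=9, y=0), (x=6, y=1), (x=8, y=1), (x=7, y=2)
  Distance 3: (x=4, y=0), (x=10, y=0), (x=5, y=1), (x=9, y=1), (x=6, y=2), (x=8, y=2), (x=7, y=3)
  Distance 4: (x=3, y=0), (x=4, y=1), (x=10, y=1), (x=5, y=2), (x=9, y=2), (x=6, y=3), (x=8, y=3)
  Distance 5: (x=2, y=0), (x=3, y=1), (x=4, y=2), (x=10, y=2), (x=5, y=3), (x=9, y=3), (x=6, y=4), (x=8, y=4)
  Distance 6: (x=1, y=0), (x=10, y=3), (x=5, y=4), (x=9, y=4), (x=6, y=5), (x=8, y=5)
  Distance 7: (x=0, y=0), (x=1, y=1), (x=4, y=4), (x=10, y=4), (x=5, y=5), (x=7, y=5), (x=6, y=6), (x=8, y=6)
  Distance 8: (x=0, y=1), (x=1, y=2), (x=3, y=4), (x=10, y=5), (x=5, y=6), (x=7, y=6), (x=9, y=6)
  Distance 9: (x=0, y=2), (x=2, y=2), (x=1, y=3), (x=3, y=3), (x=2, y=4), (x=3, y=5), (x=4, y=6), (x=10, y=6)
  Distance 10: (x=0, y=3), (x=2, y=3), (x=1, y=4), (x=2, y=5), (x=3, y=6)  <- goal reached here
One shortest path (10 moves): (x=7, y=0) -> (x=6, y=0) -> (x=5, y=0) -> (x=4, y=0) -> (x=3, y=0) -> (x=2, y=0) -> (x=1, y=0) -> (x=0, y=0) -> (x=0, y=1) -> (x=0, y=2) -> (x=0, y=3)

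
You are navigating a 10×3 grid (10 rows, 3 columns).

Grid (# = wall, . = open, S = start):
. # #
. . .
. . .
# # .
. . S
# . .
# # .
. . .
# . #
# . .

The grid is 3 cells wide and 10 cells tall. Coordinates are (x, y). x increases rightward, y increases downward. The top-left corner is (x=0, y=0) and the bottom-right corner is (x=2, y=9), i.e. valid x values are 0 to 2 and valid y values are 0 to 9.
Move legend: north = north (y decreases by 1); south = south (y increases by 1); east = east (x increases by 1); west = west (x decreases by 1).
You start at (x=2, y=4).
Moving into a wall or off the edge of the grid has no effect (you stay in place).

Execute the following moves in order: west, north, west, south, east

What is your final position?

Answer: Final position: (x=1, y=4)

Derivation:
Start: (x=2, y=4)
  west (west): (x=2, y=4) -> (x=1, y=4)
  north (north): blocked, stay at (x=1, y=4)
  west (west): (x=1, y=4) -> (x=0, y=4)
  south (south): blocked, stay at (x=0, y=4)
  east (east): (x=0, y=4) -> (x=1, y=4)
Final: (x=1, y=4)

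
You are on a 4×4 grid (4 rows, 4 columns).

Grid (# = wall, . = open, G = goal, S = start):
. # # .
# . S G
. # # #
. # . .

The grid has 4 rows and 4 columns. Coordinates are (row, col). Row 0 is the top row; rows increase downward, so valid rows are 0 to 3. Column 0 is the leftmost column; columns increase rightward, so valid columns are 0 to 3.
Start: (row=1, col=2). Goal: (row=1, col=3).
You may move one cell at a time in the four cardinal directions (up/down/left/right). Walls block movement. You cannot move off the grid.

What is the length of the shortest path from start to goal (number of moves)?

BFS from (row=1, col=2) until reaching (row=1, col=3):
  Distance 0: (row=1, col=2)
  Distance 1: (row=1, col=1), (row=1, col=3)  <- goal reached here
One shortest path (1 moves): (row=1, col=2) -> (row=1, col=3)

Answer: Shortest path length: 1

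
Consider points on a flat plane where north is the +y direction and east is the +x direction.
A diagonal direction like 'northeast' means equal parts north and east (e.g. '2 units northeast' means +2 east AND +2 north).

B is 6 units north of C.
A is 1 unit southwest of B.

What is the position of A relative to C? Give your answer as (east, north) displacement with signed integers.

Place C at the origin (east=0, north=0).
  B is 6 units north of C: delta (east=+0, north=+6); B at (east=0, north=6).
  A is 1 unit southwest of B: delta (east=-1, north=-1); A at (east=-1, north=5).
Therefore A relative to C: (east=-1, north=5).

Answer: A is at (east=-1, north=5) relative to C.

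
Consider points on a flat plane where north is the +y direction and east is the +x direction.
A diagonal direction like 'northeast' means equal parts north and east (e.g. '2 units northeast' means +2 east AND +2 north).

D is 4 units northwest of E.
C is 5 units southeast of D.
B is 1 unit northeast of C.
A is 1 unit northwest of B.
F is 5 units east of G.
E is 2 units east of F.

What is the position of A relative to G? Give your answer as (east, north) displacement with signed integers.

Place G at the origin (east=0, north=0).
  F is 5 units east of G: delta (east=+5, north=+0); F at (east=5, north=0).
  E is 2 units east of F: delta (east=+2, north=+0); E at (east=7, north=0).
  D is 4 units northwest of E: delta (east=-4, north=+4); D at (east=3, north=4).
  C is 5 units southeast of D: delta (east=+5, north=-5); C at (east=8, north=-1).
  B is 1 unit northeast of C: delta (east=+1, north=+1); B at (east=9, north=0).
  A is 1 unit northwest of B: delta (east=-1, north=+1); A at (east=8, north=1).
Therefore A relative to G: (east=8, north=1).

Answer: A is at (east=8, north=1) relative to G.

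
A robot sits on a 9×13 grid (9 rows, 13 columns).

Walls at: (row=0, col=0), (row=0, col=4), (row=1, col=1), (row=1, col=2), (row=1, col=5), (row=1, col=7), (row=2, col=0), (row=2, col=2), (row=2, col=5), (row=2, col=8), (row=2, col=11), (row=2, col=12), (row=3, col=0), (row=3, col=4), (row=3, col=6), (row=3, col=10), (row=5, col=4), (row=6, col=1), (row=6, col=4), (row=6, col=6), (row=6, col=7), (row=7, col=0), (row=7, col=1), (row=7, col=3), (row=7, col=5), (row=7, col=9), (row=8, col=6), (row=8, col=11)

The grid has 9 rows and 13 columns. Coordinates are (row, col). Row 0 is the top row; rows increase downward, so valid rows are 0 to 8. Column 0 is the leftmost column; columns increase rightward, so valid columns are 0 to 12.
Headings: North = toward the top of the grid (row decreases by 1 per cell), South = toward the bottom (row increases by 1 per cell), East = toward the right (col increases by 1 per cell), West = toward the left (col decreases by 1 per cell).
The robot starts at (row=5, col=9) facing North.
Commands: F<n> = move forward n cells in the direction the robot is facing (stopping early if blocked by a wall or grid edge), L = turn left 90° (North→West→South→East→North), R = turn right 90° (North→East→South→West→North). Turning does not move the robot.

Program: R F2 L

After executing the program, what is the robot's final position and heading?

Start: (row=5, col=9), facing North
  R: turn right, now facing East
  F2: move forward 2, now at (row=5, col=11)
  L: turn left, now facing North
Final: (row=5, col=11), facing North

Answer: Final position: (row=5, col=11), facing North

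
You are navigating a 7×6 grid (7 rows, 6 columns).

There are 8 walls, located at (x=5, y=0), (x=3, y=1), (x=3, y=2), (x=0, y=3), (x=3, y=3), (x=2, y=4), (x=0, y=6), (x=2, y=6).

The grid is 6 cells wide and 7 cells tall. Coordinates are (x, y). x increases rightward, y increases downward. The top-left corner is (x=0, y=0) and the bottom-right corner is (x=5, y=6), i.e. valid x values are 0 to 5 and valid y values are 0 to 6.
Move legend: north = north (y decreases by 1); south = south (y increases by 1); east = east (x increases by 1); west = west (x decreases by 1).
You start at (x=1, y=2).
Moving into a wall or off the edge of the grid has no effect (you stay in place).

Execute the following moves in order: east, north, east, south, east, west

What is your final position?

Start: (x=1, y=2)
  east (east): (x=1, y=2) -> (x=2, y=2)
  north (north): (x=2, y=2) -> (x=2, y=1)
  east (east): blocked, stay at (x=2, y=1)
  south (south): (x=2, y=1) -> (x=2, y=2)
  east (east): blocked, stay at (x=2, y=2)
  west (west): (x=2, y=2) -> (x=1, y=2)
Final: (x=1, y=2)

Answer: Final position: (x=1, y=2)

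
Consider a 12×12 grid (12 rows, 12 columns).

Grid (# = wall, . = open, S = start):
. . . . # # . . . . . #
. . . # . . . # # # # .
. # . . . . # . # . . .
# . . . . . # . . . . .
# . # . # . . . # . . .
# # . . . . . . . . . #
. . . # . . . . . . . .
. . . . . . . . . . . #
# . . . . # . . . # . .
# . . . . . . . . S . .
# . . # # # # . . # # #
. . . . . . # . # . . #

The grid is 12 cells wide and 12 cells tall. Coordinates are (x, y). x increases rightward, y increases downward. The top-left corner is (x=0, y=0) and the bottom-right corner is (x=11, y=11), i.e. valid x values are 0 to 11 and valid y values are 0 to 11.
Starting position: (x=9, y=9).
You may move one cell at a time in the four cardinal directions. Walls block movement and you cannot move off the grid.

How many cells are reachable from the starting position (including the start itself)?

Answer: Reachable cells: 105

Derivation:
BFS flood-fill from (x=9, y=9):
  Distance 0: (x=9, y=9)
  Distance 1: (x=8, y=9), (x=10, y=9)
  Distance 2: (x=8, y=8), (x=10, y=8), (x=7, y=9), (x=11, y=9), (x=8, y=10)
  Distance 3: (x=8, y=7), (x=10, y=7), (x=7, y=8), (x=11, y=8), (x=6, y=9), (x=7, y=10)
  Distance 4: (x=8, y=6), (x=10, y=6), (x=7, y=7), (x=9, y=7), (x=6, y=8), (x=5, y=9), (x=7, y=11)
  Distance 5: (x=8, y=5), (x=10, y=5), (x=7, y=6), (x=9, y=6), (x=11, y=6), (x=6, y=7), (x=4, y=9)
  Distance 6: (x=10, y=4), (x=7, y=5), (x=9, y=5), (x=6, y=6), (x=5, y=7), (x=4, y=8), (x=3, y=9)
  Distance 7: (x=10, y=3), (x=7, y=4), (x=9, y=4), (x=11, y=4), (x=6, y=5), (x=5, y=6), (x=4, y=7), (x=3, y=8), (x=2, y=9)
  Distance 8: (x=10, y=2), (x=7, y=3), (x=9, y=3), (x=11, y=3), (x=6, y=4), (x=5, y=5), (x=4, y=6), (x=3, y=7), (x=2, y=8), (x=1, y=9), (x=2, y=10)
  Distance 9: (x=7, y=2), (x=9, y=2), (x=11, y=2), (x=8, y=3), (x=5, y=4), (x=4, y=5), (x=2, y=7), (x=1, y=8), (x=1, y=10), (x=2, y=11)
  Distance 10: (x=11, y=1), (x=5, y=3), (x=3, y=5), (x=2, y=6), (x=1, y=7), (x=1, y=11), (x=3, y=11)
  Distance 11: (x=5, y=2), (x=4, y=3), (x=3, y=4), (x=2, y=5), (x=1, y=6), (x=0, y=7), (x=0, y=11), (x=4, y=11)
  Distance 12: (x=5, y=1), (x=4, y=2), (x=3, y=3), (x=0, y=6), (x=5, y=11)
  Distance 13: (x=4, y=1), (x=6, y=1), (x=3, y=2), (x=2, y=3)
  Distance 14: (x=6, y=0), (x=2, y=2), (x=1, y=3)
  Distance 15: (x=7, y=0), (x=2, y=1), (x=1, y=4)
  Distance 16: (x=2, y=0), (x=8, y=0), (x=1, y=1)
  Distance 17: (x=1, y=0), (x=3, y=0), (x=9, y=0), (x=0, y=1)
  Distance 18: (x=0, y=0), (x=10, y=0), (x=0, y=2)
Total reachable: 105 (grid has 107 open cells total)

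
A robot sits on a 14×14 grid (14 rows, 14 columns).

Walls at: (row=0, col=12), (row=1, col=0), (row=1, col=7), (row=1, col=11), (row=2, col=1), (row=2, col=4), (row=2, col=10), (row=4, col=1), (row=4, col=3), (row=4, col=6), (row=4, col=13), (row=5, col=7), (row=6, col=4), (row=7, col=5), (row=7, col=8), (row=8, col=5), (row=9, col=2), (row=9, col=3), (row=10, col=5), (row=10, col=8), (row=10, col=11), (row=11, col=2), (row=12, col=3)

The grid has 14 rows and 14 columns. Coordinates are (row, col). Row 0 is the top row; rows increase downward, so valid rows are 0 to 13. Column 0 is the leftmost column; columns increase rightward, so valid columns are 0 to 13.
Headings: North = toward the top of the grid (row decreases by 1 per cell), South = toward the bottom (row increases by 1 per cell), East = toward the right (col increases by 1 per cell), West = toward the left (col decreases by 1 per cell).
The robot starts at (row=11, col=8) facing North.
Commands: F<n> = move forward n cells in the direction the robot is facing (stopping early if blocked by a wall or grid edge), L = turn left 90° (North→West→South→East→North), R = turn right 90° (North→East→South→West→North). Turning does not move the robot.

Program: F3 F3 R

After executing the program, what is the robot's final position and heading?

Start: (row=11, col=8), facing North
  F3: move forward 0/3 (blocked), now at (row=11, col=8)
  F3: move forward 0/3 (blocked), now at (row=11, col=8)
  R: turn right, now facing East
Final: (row=11, col=8), facing East

Answer: Final position: (row=11, col=8), facing East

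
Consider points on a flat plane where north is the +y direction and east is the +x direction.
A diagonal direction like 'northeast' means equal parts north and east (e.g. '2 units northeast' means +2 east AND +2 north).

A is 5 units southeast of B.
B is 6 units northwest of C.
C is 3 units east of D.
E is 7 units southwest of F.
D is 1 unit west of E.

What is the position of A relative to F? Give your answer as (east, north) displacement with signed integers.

Answer: A is at (east=-6, north=-6) relative to F.

Derivation:
Place F at the origin (east=0, north=0).
  E is 7 units southwest of F: delta (east=-7, north=-7); E at (east=-7, north=-7).
  D is 1 unit west of E: delta (east=-1, north=+0); D at (east=-8, north=-7).
  C is 3 units east of D: delta (east=+3, north=+0); C at (east=-5, north=-7).
  B is 6 units northwest of C: delta (east=-6, north=+6); B at (east=-11, north=-1).
  A is 5 units southeast of B: delta (east=+5, north=-5); A at (east=-6, north=-6).
Therefore A relative to F: (east=-6, north=-6).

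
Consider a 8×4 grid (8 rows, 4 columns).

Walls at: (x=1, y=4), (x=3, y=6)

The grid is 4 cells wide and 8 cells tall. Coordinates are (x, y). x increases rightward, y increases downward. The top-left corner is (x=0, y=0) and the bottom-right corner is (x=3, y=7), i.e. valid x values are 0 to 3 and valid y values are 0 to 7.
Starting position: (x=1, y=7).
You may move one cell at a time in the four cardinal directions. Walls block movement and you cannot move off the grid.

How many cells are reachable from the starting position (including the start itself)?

BFS flood-fill from (x=1, y=7):
  Distance 0: (x=1, y=7)
  Distance 1: (x=1, y=6), (x=0, y=7), (x=2, y=7)
  Distance 2: (x=1, y=5), (x=0, y=6), (x=2, y=6), (x=3, y=7)
  Distance 3: (x=0, y=5), (x=2, y=5)
  Distance 4: (x=0, y=4), (x=2, y=4), (x=3, y=5)
  Distance 5: (x=0, y=3), (x=2, y=3), (x=3, y=4)
  Distance 6: (x=0, y=2), (x=2, y=2), (x=1, y=3), (x=3, y=3)
  Distance 7: (x=0, y=1), (x=2, y=1), (x=1, y=2), (x=3, y=2)
  Distance 8: (x=0, y=0), (x=2, y=0), (x=1, y=1), (x=3, y=1)
  Distance 9: (x=1, y=0), (x=3, y=0)
Total reachable: 30 (grid has 30 open cells total)

Answer: Reachable cells: 30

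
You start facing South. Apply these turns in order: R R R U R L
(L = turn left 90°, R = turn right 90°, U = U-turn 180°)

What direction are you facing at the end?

Start: South
  R (right (90° clockwise)) -> West
  R (right (90° clockwise)) -> North
  R (right (90° clockwise)) -> East
  U (U-turn (180°)) -> West
  R (right (90° clockwise)) -> North
  L (left (90° counter-clockwise)) -> West
Final: West

Answer: Final heading: West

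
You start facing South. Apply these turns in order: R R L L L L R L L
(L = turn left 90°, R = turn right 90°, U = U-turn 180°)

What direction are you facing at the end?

Start: South
  R (right (90° clockwise)) -> West
  R (right (90° clockwise)) -> North
  L (left (90° counter-clockwise)) -> West
  L (left (90° counter-clockwise)) -> South
  L (left (90° counter-clockwise)) -> East
  L (left (90° counter-clockwise)) -> North
  R (right (90° clockwise)) -> East
  L (left (90° counter-clockwise)) -> North
  L (left (90° counter-clockwise)) -> West
Final: West

Answer: Final heading: West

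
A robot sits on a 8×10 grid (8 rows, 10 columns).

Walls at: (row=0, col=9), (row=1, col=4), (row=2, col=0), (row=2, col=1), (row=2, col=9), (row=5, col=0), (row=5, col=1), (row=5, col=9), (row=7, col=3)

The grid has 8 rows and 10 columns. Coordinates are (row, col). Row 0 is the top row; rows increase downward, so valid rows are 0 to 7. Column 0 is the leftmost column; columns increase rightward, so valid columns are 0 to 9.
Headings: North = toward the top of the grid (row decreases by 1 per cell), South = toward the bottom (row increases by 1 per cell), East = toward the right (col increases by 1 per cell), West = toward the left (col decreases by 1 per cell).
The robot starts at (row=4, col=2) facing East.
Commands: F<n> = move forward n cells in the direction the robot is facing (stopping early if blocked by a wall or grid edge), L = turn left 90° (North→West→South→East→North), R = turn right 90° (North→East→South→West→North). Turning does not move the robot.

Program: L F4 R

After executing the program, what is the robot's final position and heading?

Start: (row=4, col=2), facing East
  L: turn left, now facing North
  F4: move forward 4, now at (row=0, col=2)
  R: turn right, now facing East
Final: (row=0, col=2), facing East

Answer: Final position: (row=0, col=2), facing East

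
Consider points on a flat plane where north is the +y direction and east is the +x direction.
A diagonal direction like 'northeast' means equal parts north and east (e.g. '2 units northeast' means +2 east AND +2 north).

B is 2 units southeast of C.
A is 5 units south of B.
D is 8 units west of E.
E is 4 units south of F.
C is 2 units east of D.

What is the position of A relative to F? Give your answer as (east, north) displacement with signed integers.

Place F at the origin (east=0, north=0).
  E is 4 units south of F: delta (east=+0, north=-4); E at (east=0, north=-4).
  D is 8 units west of E: delta (east=-8, north=+0); D at (east=-8, north=-4).
  C is 2 units east of D: delta (east=+2, north=+0); C at (east=-6, north=-4).
  B is 2 units southeast of C: delta (east=+2, north=-2); B at (east=-4, north=-6).
  A is 5 units south of B: delta (east=+0, north=-5); A at (east=-4, north=-11).
Therefore A relative to F: (east=-4, north=-11).

Answer: A is at (east=-4, north=-11) relative to F.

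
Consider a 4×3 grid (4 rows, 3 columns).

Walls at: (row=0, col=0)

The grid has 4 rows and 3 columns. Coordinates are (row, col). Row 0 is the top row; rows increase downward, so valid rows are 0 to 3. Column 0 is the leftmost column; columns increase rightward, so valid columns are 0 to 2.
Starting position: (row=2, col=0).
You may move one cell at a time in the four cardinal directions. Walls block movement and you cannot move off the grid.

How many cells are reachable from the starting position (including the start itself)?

Answer: Reachable cells: 11

Derivation:
BFS flood-fill from (row=2, col=0):
  Distance 0: (row=2, col=0)
  Distance 1: (row=1, col=0), (row=2, col=1), (row=3, col=0)
  Distance 2: (row=1, col=1), (row=2, col=2), (row=3, col=1)
  Distance 3: (row=0, col=1), (row=1, col=2), (row=3, col=2)
  Distance 4: (row=0, col=2)
Total reachable: 11 (grid has 11 open cells total)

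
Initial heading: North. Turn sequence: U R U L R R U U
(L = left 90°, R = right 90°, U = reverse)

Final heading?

Start: North
  U (U-turn (180°)) -> South
  R (right (90° clockwise)) -> West
  U (U-turn (180°)) -> East
  L (left (90° counter-clockwise)) -> North
  R (right (90° clockwise)) -> East
  R (right (90° clockwise)) -> South
  U (U-turn (180°)) -> North
  U (U-turn (180°)) -> South
Final: South

Answer: Final heading: South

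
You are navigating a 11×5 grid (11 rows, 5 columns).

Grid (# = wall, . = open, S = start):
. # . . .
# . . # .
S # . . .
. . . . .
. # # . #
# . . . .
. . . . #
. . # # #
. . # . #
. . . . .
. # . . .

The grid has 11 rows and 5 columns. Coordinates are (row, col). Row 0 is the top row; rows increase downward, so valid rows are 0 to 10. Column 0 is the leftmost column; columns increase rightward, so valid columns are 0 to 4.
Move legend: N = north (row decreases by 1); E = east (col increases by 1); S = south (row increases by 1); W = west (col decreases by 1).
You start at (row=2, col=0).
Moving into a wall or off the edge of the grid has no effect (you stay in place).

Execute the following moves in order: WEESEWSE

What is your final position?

Answer: Final position: (row=4, col=0)

Derivation:
Start: (row=2, col=0)
  W (west): blocked, stay at (row=2, col=0)
  E (east): blocked, stay at (row=2, col=0)
  E (east): blocked, stay at (row=2, col=0)
  S (south): (row=2, col=0) -> (row=3, col=0)
  E (east): (row=3, col=0) -> (row=3, col=1)
  W (west): (row=3, col=1) -> (row=3, col=0)
  S (south): (row=3, col=0) -> (row=4, col=0)
  E (east): blocked, stay at (row=4, col=0)
Final: (row=4, col=0)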